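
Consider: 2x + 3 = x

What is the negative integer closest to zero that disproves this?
Testing negative integers from -1 downward:
x = -1: LHS = 2·(-1) + 3 = 1; 1 = -1 — FAILS  ← closest negative counterexample to 0

Answer: x = -1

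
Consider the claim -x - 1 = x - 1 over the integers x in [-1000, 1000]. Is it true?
The claim fails at x = 1:
x = 1: LHS = -1 - 1 = -2, RHS = 1 - 1 = 0; -2 = 0 — FAILS

Because a single integer refutes it, the statement is false.

Answer: False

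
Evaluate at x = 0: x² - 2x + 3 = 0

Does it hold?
x = 0: LHS = 0² - 2·0 + 3 = 3; 3 = 0 — FAILS

The relation fails at x = 0, so x = 0 is a counterexample.

Answer: No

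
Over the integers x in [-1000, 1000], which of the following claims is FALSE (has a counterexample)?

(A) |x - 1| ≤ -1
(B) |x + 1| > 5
(A) x = 0: LHS = |0 - 1| = |-1| = 1; 1 ≤ -1 — FAILS
(B) x = 0: LHS = |0 + 1| = |1| = 1; 1 > 5 — FAILS

Answer: Both A and B are false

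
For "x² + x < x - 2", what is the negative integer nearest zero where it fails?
Testing negative integers from -1 downward:
x = -1: LHS = (-1)² + (-1) = 0, RHS = (-1) - 2 = -3; 0 < -3 — FAILS  ← closest negative counterexample to 0

Answer: x = -1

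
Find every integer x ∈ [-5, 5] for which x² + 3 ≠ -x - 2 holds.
Over all integers in [-5, 5], LHS − RHS is always positive; it is smallest at x = 0, where it equals 5:
x = 0: LHS = 0² + 3 = 3, RHS = -0 - 2 = -2; 3 ≠ -2 — holds
At the ends of the range:
x = -5: LHS = (-5)² + 3 = 28, RHS = -(-5) - 2 = 3; 28 ≠ 3 — holds
x = 5: LHS = 5² + 3 = 28, RHS = -5 - 2 = -7; 28 ≠ -7 — holds
Hence LHS − RHS is never 0, i.e. the two sides are never equal, so the relation holds for every integer in [-5, 5].

Answer: All integers in [-5, 5]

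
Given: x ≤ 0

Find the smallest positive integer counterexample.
Testing positive integers:
x = 1: 1 ≤ 0 — FAILS  ← smallest positive counterexample

Answer: x = 1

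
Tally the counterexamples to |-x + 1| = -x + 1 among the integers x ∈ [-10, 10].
Counterexamples in [-10, 10]: {2, 3, 4, 5, 6, 7, 8, 9, 10}.

Counting them gives 9 values.

Answer: 9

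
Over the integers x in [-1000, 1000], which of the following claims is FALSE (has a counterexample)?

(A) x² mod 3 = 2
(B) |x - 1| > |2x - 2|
(A) x = 0: LHS = (0²) mod 3 = 0 mod 3 = 0; 0 = 2 — FAILS
(B) x = 0: LHS = |0 - 1| = |-1| = 1, RHS = |2·0 - 2| = |-2| = 2; 1 > 2 — FAILS

Answer: Both A and B are false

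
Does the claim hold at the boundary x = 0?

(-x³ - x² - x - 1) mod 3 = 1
x = 0: LHS = (-0³ - 0² - 0 - 1) mod 3 = (-1) mod 3 = 2; 2 = 1 — FAILS

The relation fails at x = 0, so x = 0 is a counterexample.

Answer: No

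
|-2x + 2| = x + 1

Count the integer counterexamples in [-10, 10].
Counterexamples in [-10, 10]: {-10, -9, -8, -7, -6, -5, -4, -3, -2, -1, 0, 1, 2, 4, 5, 6, 7, 8, 9, 10}.

Counting them gives 20 values.

Answer: 20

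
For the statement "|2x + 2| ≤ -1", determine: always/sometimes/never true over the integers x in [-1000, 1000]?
An absolute value is never negative, so the left side is ≥ 0 for every x, while the right side is -1. Tightest case in [-1000, 1000] is x = -1:
x = -1: LHS = |2·(-1) + 2| = |0| = 0; 0 ≤ -1 — FAILS
Hence LHS − RHS is never zero or negative, i.e. LHS > RHS throughout, so the claimed relation (≤) fails for every integer in [-1000, 1000].

No integer in the range satisfies it.

Answer: Never true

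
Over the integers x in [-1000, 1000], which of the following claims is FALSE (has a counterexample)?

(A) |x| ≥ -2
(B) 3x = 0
(A) An absolute value is never negative, so the left side is ≥ 0 for every x, while the right side is -2. Tightest case in [-1000, 1000] is x = 0:
x = 0: LHS = |0| = 0; 0 ≥ -2 — holds
Hence LHS − RHS is never negative, i.e. LHS ≥ RHS throughout, so the relation holds for every integer in [-1000, 1000].

(B) x = 1: LHS = 3·1 = 3; 3 = 0 — FAILS

Only (B) has a counterexample.

Answer: B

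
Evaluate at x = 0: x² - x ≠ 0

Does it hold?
x = 0: LHS = 0² - 0 = 0; 0 ≠ 0 — FAILS

The relation fails at x = 0, so x = 0 is a counterexample.

Answer: No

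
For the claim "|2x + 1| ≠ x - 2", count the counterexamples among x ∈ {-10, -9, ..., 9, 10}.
Over all integers in [-10, 10], LHS − RHS is always positive; it is smallest at x = 0, where it equals 3:
x = 0: LHS = |2·0 + 1| = |1| = 1, RHS = 0 - 2 = -2; 1 ≠ -2 — holds
At the ends of the range:
x = -10: LHS = |2·(-10) + 1| = |-19| = 19, RHS = (-10) - 2 = -12; 19 ≠ -12 — holds
x = 10: LHS = |2·10 + 1| = |21| = 21, RHS = 10 - 2 = 8; 21 ≠ 8 — holds
Hence LHS − RHS is never 0, i.e. the two sides are never equal, so the relation holds for every integer in [-10, 10].

No counterexample appears in that range.

Answer: 0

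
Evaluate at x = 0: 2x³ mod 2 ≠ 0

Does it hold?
x = 0: LHS = (2·0³) mod 2 = 0 mod 2 = 0; 0 ≠ 0 — FAILS

The relation fails at x = 0, so x = 0 is a counterexample.

Answer: No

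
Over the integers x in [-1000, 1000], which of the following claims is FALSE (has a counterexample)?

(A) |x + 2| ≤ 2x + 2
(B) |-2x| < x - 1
(A) x = -1: LHS = |(-1) + 2| = |1| = 1, RHS = 2·(-1) + 2 = 0; 1 ≤ 0 — FAILS
(B) x = 0: LHS = |-2·0| = |0| = 0, RHS = 0 - 1 = -1; 0 < -1 — FAILS

Answer: Both A and B are false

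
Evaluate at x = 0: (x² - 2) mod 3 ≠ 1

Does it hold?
x = 0: LHS = (0² - 2) mod 3 = (-2) mod 3 = 1; 1 ≠ 1 — FAILS

The relation fails at x = 0, so x = 0 is a counterexample.

Answer: No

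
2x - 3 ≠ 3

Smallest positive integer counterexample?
Testing positive integers:
x = 1: LHS = 2·1 - 3 = -1; -1 ≠ 3 — holds
x = 2: LHS = 2·2 - 3 = 1; 1 ≠ 3 — holds
x = 3: LHS = 2·3 - 3 = 3; 3 ≠ 3 — FAILS  ← smallest positive counterexample

Answer: x = 3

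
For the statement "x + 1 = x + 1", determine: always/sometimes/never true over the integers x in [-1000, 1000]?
LHS − RHS = 0 at every integer in [-1000, 1000]; the two sides always agree. For instance:
x = -1000: LHS = (-1000) + 1 = -999, RHS = (-1000) + 1 = -999; -999 = -999 — holds
x = 0: LHS = 0 + 1 = 1, RHS = 0 + 1 = 1; 1 = 1 — holds
x = 1000: LHS = 1000 + 1 = 1001, RHS = 1000 + 1 = 1001; 1001 = 1001 — holds
The sides are never unequal, so the relation holds for every integer in [-1000, 1000].

No counterexample exists.

Answer: Always true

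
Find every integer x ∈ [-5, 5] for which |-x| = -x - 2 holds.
Over all integers in [-5, 5], LHS − RHS is always positive; it is smallest at x = 0, where it equals 2:
x = 0: LHS = |-0| = |0| = 0, RHS = -0 - 2 = -2; 0 = -2 — FAILS
At the ends of the range:
x = -5: LHS = |-(-5)| = |5| = 5, RHS = -(-5) - 2 = 3; 5 = 3 — FAILS
x = 5: LHS = |-5| = 5, RHS = -5 - 2 = -7; 5 = -7 — FAILS
Hence LHS − RHS is never 0, i.e. the two sides are never equal, so the claimed relation (=) fails for every integer in [-5, 5].

Answer: None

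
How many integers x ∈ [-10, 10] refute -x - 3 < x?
Counterexamples in [-10, 10]: {-10, -9, -8, -7, -6, -5, -4, -3, -2}.

Counting them gives 9 values.

Answer: 9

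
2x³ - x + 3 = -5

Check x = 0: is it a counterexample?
Substitute x = 0 into the relation:
x = 0: LHS = 2·0³ - 0 + 3 = 3; 3 = -5 — FAILS

Since the claim fails at x = 0, this value is a counterexample.

Answer: Yes, x = 0 is a counterexample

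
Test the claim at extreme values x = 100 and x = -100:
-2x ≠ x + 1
x = 100: LHS = -2·100 = -200, RHS = 100 + 1 = 101; -200 ≠ 101 — holds
x = -100: LHS = -2·(-100) = 200, RHS = (-100) + 1 = -99; 200 ≠ -99 — holds

Answer: Yes, holds for both x = 100 and x = -100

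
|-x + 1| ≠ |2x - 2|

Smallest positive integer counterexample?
Testing positive integers:
x = 1: LHS = |-1 + 1| = |0| = 0, RHS = |2·1 - 2| = |0| = 0; 0 ≠ 0 — FAILS  ← smallest positive counterexample

Answer: x = 1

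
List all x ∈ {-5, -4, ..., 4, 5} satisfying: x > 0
Holds for: {1, 2, 3, 4, 5}
Fails for: {-5, -4, -3, -2, -1, 0}

Answer: {1, 2, 3, 4, 5}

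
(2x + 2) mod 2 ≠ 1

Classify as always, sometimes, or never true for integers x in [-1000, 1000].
For a polynomial with integer coefficients, its value mod 2 depends only on x mod 2, so it suffices to check one representative of each residue class, x = 0, 1:
x = 0: LHS = (2·0 + 2) mod 2 = 2 mod 2 = 0; 0 ≠ 1 — holds
x = 1: LHS = (2·1 + 2) mod 2 = 4 mod 2 = 0; 0 ≠ 1 — holds
The relation holds in every residue class, so the relation holds for every integer in [-1000, 1000].

No counterexample exists.

Answer: Always true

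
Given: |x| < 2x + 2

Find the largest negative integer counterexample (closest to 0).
Testing negative integers from -1 downward:
x = -1: LHS = |-1| = 1, RHS = 2·(-1) + 2 = 0; 1 < 0 — FAILS  ← closest negative counterexample to 0

Answer: x = -1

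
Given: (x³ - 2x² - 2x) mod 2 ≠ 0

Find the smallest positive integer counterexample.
Testing positive integers:
x = 1: LHS = (1³ - 2·1² - 2·1) mod 2 = (-3) mod 2 = 1; 1 ≠ 0 — holds
x = 2: LHS = (2³ - 2·2² - 2·2) mod 2 = (-4) mod 2 = 0; 0 ≠ 0 — FAILS  ← smallest positive counterexample

Answer: x = 2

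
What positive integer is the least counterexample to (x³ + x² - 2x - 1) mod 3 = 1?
Testing positive integers:
x = 1: LHS = (1³ + 1² - 2·1 - 1) mod 3 = (-1) mod 3 = 2; 2 = 1 — FAILS  ← smallest positive counterexample

Answer: x = 1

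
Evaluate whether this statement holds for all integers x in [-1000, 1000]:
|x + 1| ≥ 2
The claim fails at x = 0:
x = 0: LHS = |0 + 1| = |1| = 1; 1 ≥ 2 — FAILS

Because a single integer refutes it, the statement is false.

Answer: False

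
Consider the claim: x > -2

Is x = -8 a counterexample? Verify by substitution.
Substitute x = -8 into the relation:
x = -8: -8 > -2 — FAILS

Since the claim fails at x = -8, this value is a counterexample.

Answer: Yes, x = -8 is a counterexample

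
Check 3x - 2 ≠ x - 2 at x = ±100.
x = 100: LHS = 3·100 - 2 = 298, RHS = 100 - 2 = 98; 298 ≠ 98 — holds
x = -100: LHS = 3·(-100) - 2 = -302, RHS = (-100) - 2 = -102; -302 ≠ -102 — holds

Answer: Yes, holds for both x = 100 and x = -100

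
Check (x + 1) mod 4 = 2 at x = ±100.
x = 100: LHS = (100 + 1) mod 4 = 101 mod 4 = 1; 1 = 2 — FAILS
x = -100: LHS = ((-100) + 1) mod 4 = (-99) mod 4 = 1; 1 = 2 — FAILS

Answer: No, fails for both x = 100 and x = -100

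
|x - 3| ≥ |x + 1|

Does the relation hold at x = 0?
x = 0: LHS = |0 - 3| = |-3| = 3, RHS = |0 + 1| = |1| = 1; 3 ≥ 1 — holds

The relation is satisfied at x = 0.

Answer: Yes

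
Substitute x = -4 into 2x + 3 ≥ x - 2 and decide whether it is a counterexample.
Substitute x = -4 into the relation:
x = -4: LHS = 2·(-4) + 3 = -5, RHS = (-4) - 2 = -6; -5 ≥ -6 — holds

The claim holds here, so x = -4 is not a counterexample. (A counterexample exists elsewhere, e.g. x = -6.)

Answer: No, x = -4 is not a counterexample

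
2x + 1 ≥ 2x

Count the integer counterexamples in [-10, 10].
Over all integers in [-10, 10], LHS − RHS is smallest at x = 0, where it equals 1:
x = 0: LHS = 2·0 + 1 = 1, RHS = 2·0 = 0; 1 ≥ 0 — holds
At the ends of the range:
x = -10: LHS = 2·(-10) + 1 = -19, RHS = 2·(-10) = -20; -19 ≥ -20 — holds
x = 10: LHS = 2·10 + 1 = 21, RHS = 2·10 = 20; 21 ≥ 20 — holds
Hence LHS − RHS is never negative, i.e. LHS ≥ RHS throughout, so the relation holds for every integer in [-10, 10].

No counterexample appears in that range.

Answer: 0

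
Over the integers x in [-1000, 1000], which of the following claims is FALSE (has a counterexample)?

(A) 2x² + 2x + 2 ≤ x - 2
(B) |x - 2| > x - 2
(A) x = 0: LHS = 2·0² + 2·0 + 2 = 2, RHS = 0 - 2 = -2; 2 ≤ -2 — FAILS
(B) x = 2: LHS = |2 - 2| = |0| = 0, RHS = 2 - 2 = 0; 0 > 0 — FAILS

Answer: Both A and B are false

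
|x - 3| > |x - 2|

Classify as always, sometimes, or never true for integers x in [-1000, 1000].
Holds at x = 0: LHS = |0 - 3| = |-3| = 3, RHS = |0 - 2| = |-2| = 2; 3 > 2 — holds
Fails at x = 3: LHS = |3 - 3| = |0| = 0, RHS = |3 - 2| = |1| = 1; 0 > 1 — FAILS
It is satisfied by some integers in the range but not all.

Answer: Sometimes true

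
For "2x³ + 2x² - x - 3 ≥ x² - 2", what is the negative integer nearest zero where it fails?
Testing negative integers from -1 downward:
x = -1: LHS = 2·(-1)³ + 2·(-1)² - (-1) - 3 = -2, RHS = (-1)² - 2 = -1; -2 ≥ -1 — FAILS  ← closest negative counterexample to 0

Answer: x = -1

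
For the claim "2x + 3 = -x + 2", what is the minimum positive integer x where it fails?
Testing positive integers:
x = 1: LHS = 2·1 + 3 = 5, RHS = -1 + 2 = 1; 5 = 1 — FAILS  ← smallest positive counterexample

Answer: x = 1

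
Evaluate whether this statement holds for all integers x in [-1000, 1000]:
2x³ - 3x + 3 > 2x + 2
The claim fails at x = 1:
x = 1: LHS = 2·1³ - 3·1 + 3 = 2, RHS = 2·1 + 2 = 4; 2 > 4 — FAILS

Because a single integer refutes it, the statement is false.

Answer: False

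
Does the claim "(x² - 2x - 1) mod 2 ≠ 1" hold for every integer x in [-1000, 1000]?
The claim fails at x = 0:
x = 0: LHS = (0² - 2·0 - 1) mod 2 = (-1) mod 2 = 1; 1 ≠ 1 — FAILS

Because a single integer refutes it, the statement is false.

Answer: False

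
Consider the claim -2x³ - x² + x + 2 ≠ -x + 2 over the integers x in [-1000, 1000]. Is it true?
The claim fails at x = 0:
x = 0: LHS = -2·0³ - 0² + 0 + 2 = 2, RHS = -0 + 2 = 2; 2 ≠ 2 — FAILS

Because a single integer refutes it, the statement is false.

Answer: False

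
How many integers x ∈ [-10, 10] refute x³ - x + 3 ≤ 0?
Counterexamples in [-10, 10]: {-1, 0, 1, 2, 3, 4, 5, 6, 7, 8, 9, 10}.

Counting them gives 12 values.

Answer: 12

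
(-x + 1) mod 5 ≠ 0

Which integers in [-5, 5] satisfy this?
Holds for: {-5, -3, -2, -1, 0, 2, 3, 4, 5}
Fails for: {-4, 1}

Answer: {-5, -3, -2, -1, 0, 2, 3, 4, 5}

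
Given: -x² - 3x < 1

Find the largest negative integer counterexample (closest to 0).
Testing negative integers from -1 downward:
x = -1: LHS = -(-1)² - 3·(-1) = 2; 2 < 1 — FAILS  ← closest negative counterexample to 0

Answer: x = -1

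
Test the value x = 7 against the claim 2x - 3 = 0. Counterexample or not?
Substitute x = 7 into the relation:
x = 7: LHS = 2·7 - 3 = 11; 11 = 0 — FAILS

Since the claim fails at x = 7, this value is a counterexample.

Answer: Yes, x = 7 is a counterexample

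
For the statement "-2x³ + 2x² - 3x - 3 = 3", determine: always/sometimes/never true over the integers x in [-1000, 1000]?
Track d = LHS − RHS over the integers in [-1000, 1000]. Equality would need d = 0, but d changes sign only between consecutive integers, jumping over 0:
x = -1: LHS = -2·(-1)³ + 2·(-1)² - 3·(-1) - 3 = 4; 4 = 3 — FAILS  (d = 1)
x = 0: LHS = -2·0³ + 2·0² - 3·0 - 3 = -3; -3 = 3 — FAILS  (d = -6)
Away from these crossings d keeps a constant sign, and checking every integer in [-1000, 1000] confirms d ≠ 0 throughout. Hence the two sides are never equal, so the claimed relation (=) fails for every integer in [-1000, 1000].

No integer in the range satisfies it.

Answer: Never true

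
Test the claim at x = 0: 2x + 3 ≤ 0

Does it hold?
x = 0: LHS = 2·0 + 3 = 3; 3 ≤ 0 — FAILS

The relation fails at x = 0, so x = 0 is a counterexample.

Answer: No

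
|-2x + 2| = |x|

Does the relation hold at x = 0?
x = 0: LHS = |-2·0 + 2| = |2| = 2, RHS = |0| = 0; 2 = 0 — FAILS

The relation fails at x = 0, so x = 0 is a counterexample.

Answer: No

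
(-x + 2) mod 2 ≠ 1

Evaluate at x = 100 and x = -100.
x = 100: LHS = (-100 + 2) mod 2 = (-98) mod 2 = 0; 0 ≠ 1 — holds
x = -100: LHS = (-(-100) + 2) mod 2 = 102 mod 2 = 0; 0 ≠ 1 — holds

Answer: Yes, holds for both x = 100 and x = -100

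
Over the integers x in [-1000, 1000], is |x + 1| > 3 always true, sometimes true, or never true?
Holds at x = 3: LHS = |3 + 1| = |4| = 4; 4 > 3 — holds
Fails at x = 0: LHS = |0 + 1| = |1| = 1; 1 > 3 — FAILS
It is satisfied by some integers in the range but not all.

Answer: Sometimes true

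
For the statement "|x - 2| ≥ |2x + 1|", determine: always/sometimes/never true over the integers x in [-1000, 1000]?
Holds at x = 0: LHS = |0 - 2| = |-2| = 2, RHS = |2·0 + 1| = |1| = 1; 2 ≥ 1 — holds
Fails at x = 1: LHS = |1 - 2| = |-1| = 1, RHS = |2·1 + 1| = |3| = 3; 1 ≥ 3 — FAILS
It is satisfied by some integers in the range but not all.

Answer: Sometimes true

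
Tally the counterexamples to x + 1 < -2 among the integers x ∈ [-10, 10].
Counterexamples in [-10, 10]: {-3, -2, -1, 0, 1, 2, 3, 4, 5, 6, 7, 8, 9, 10}.

Counting them gives 14 values.

Answer: 14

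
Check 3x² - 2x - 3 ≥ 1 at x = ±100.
x = 100: LHS = 3·100² - 2·100 - 3 = 29797; 29797 ≥ 1 — holds
x = -100: LHS = 3·(-100)² - 2·(-100) - 3 = 30197; 30197 ≥ 1 — holds

Answer: Yes, holds for both x = 100 and x = -100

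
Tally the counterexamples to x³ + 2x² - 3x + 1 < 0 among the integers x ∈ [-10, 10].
Counterexamples in [-10, 10]: {-3, -2, -1, 0, 1, 2, 3, 4, 5, 6, 7, 8, 9, 10}.

Counting them gives 14 values.

Answer: 14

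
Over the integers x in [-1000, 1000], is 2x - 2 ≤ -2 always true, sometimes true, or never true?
Holds at x = 0: LHS = 2·0 - 2 = -2; -2 ≤ -2 — holds
Fails at x = 1: LHS = 2·1 - 2 = 0; 0 ≤ -2 — FAILS
It is satisfied by some integers in the range but not all.

Answer: Sometimes true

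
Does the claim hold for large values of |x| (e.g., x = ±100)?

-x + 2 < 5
x = 100: LHS = -100 + 2 = -98; -98 < 5 — holds
x = -100: LHS = -(-100) + 2 = 102; 102 < 5 — FAILS

Answer: Partially: holds for x = 100, fails for x = -100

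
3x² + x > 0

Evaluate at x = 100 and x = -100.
x = 100: LHS = 3·100² + 100 = 30100; 30100 > 0 — holds
x = -100: LHS = 3·(-100)² + (-100) = 29900; 29900 > 0 — holds

Answer: Yes, holds for both x = 100 and x = -100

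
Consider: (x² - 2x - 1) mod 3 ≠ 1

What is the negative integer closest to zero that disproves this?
Testing negative integers from -1 downward:
x = -1: LHS = ((-1)² - 2·(-1) - 1) mod 3 = 2 mod 3 = 2; 2 ≠ 1 — holds
x = -2: LHS = ((-2)² - 2·(-2) - 1) mod 3 = 7 mod 3 = 1; 1 ≠ 1 — FAILS  ← closest negative counterexample to 0

Answer: x = -2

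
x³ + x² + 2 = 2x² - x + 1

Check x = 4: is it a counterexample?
Substitute x = 4 into the relation:
x = 4: LHS = 4³ + 4² + 2 = 82, RHS = 2·4² - 4 + 1 = 29; 82 = 29 — FAILS

Since the claim fails at x = 4, this value is a counterexample.

Answer: Yes, x = 4 is a counterexample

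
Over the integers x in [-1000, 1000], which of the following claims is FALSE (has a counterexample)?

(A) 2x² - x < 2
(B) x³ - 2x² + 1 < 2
(A) x = -1: LHS = 2·(-1)² - (-1) = 3; 3 < 2 — FAILS
(B) x = 3: LHS = 3³ - 2·3² + 1 = 10; 10 < 2 — FAILS

Answer: Both A and B are false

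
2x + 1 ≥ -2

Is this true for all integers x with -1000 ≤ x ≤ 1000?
The claim fails at x = -2:
x = -2: LHS = 2·(-2) + 1 = -3; -3 ≥ -2 — FAILS

Because a single integer refutes it, the statement is false.

Answer: False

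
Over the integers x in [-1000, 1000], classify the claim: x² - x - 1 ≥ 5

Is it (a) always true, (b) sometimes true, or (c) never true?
Holds at x = -2: LHS = (-2)² - (-2) - 1 = 5; 5 ≥ 5 — holds
Fails at x = 0: LHS = 0² - 0 - 1 = -1; -1 ≥ 5 — FAILS
It is satisfied by some integers in the range but not all.

Answer: Sometimes true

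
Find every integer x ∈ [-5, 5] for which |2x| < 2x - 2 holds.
Over all integers in [-5, 5], LHS − RHS is smallest at x = 0, where it equals 2:
x = 0: LHS = |2·0| = |0| = 0, RHS = 2·0 - 2 = -2; 0 < -2 — FAILS
At the ends of the range:
x = -5: LHS = |2·(-5)| = |-10| = 10, RHS = 2·(-5) - 2 = -12; 10 < -12 — FAILS
x = 5: LHS = |2·5| = |10| = 10, RHS = 2·5 - 2 = 8; 10 < 8 — FAILS
Hence LHS − RHS is never negative, i.e. LHS ≥ RHS throughout, so the claimed relation (<) fails for every integer in [-5, 5].

Answer: None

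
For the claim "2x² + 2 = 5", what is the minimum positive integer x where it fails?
Testing positive integers:
x = 1: LHS = 2·1² + 2 = 4; 4 = 5 — FAILS  ← smallest positive counterexample

Answer: x = 1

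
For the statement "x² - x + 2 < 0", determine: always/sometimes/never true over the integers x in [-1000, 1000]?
Over all integers in [-1000, 1000], LHS − RHS is smallest at x = 0, where it equals 2:
x = 0: LHS = 0² - 0 + 2 = 2; 2 < 0 — FAILS
At the ends of the range:
x = -1000: LHS = (-1000)² - (-1000) + 2 = 1001002; 1001002 < 0 — FAILS
x = 1000: LHS = 1000² - 1000 + 2 = 999002; 999002 < 0 — FAILS
Hence LHS − RHS is never negative, i.e. LHS ≥ RHS throughout, so the claimed relation (<) fails for every integer in [-1000, 1000].

No integer in the range satisfies it.

Answer: Never true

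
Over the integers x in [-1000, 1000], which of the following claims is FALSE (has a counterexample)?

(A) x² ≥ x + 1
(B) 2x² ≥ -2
(A) x = 0: LHS = 0² = 0, RHS = 0 + 1 = 1; 0 ≥ 1 — FAILS

(B) Over all integers in [-1000, 1000], LHS − RHS is smallest at x = 0, where it equals 2:
x = 0: LHS = 2·0² = 0; 0 ≥ -2 — holds
At the ends of the range:
x = -1000: LHS = 2·(-1000)² = 2000000; 2000000 ≥ -2 — holds
x = 1000: LHS = 2·1000² = 2000000; 2000000 ≥ -2 — holds
Hence LHS − RHS is never negative, i.e. LHS ≥ RHS throughout, so the relation holds for every integer in [-1000, 1000].

Only (A) has a counterexample.

Answer: A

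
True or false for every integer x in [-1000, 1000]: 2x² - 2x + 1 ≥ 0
Over all integers in [-1000, 1000], LHS − RHS is smallest at x = 0, where it equals 1:
x = 0: LHS = 2·0² - 2·0 + 1 = 1; 1 ≥ 0 — holds
At the ends of the range:
x = -1000: LHS = 2·(-1000)² - 2·(-1000) + 1 = 2002001; 2002001 ≥ 0 — holds
x = 1000: LHS = 2·1000² - 2·1000 + 1 = 1998001; 1998001 ≥ 0 — holds
Hence LHS − RHS is never negative, i.e. LHS ≥ RHS throughout, so the relation holds for every integer in [-1000, 1000].

No counterexample exists.

Answer: True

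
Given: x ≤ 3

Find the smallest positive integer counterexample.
Testing positive integers:
x = 1: 1 ≤ 3 — holds
x = 2: 2 ≤ 3 — holds
x = 3: 3 ≤ 3 — holds
x = 4: 4 ≤ 3 — FAILS  ← smallest positive counterexample

Answer: x = 4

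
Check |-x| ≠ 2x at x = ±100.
x = 100: LHS = |-100| = 100, RHS = 2·100 = 200; 100 ≠ 200 — holds
x = -100: LHS = |-(-100)| = |100| = 100, RHS = 2·(-100) = -200; 100 ≠ -200 — holds

Answer: Yes, holds for both x = 100 and x = -100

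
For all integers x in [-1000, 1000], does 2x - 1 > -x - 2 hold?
The claim fails at x = -1:
x = -1: LHS = 2·(-1) - 1 = -3, RHS = -(-1) - 2 = -1; -3 > -1 — FAILS

Because a single integer refutes it, the statement is false.

Answer: False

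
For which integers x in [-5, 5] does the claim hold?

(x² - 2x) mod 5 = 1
For a polynomial with integer coefficients, its value mod 5 depends only on x mod 5, so it suffices to check one representative of each residue class, x = 0, 1, 2, 3, 4:
x = 0: LHS = (0² - 2·0) mod 5 = 0 mod 5 = 0; 0 = 1 — FAILS
x = 1: LHS = (1² - 2·1) mod 5 = (-1) mod 5 = 4; 4 = 1 — FAILS
x = 2: LHS = (2² - 2·2) mod 5 = 0 mod 5 = 0; 0 = 1 — FAILS
x = 3: LHS = (3² - 2·3) mod 5 = 3 mod 5 = 3; 3 = 1 — FAILS
x = 4: LHS = (4² - 2·4) mod 5 = 8 mod 5 = 3; 3 = 1 — FAILS
The relation fails in every residue class, so the claimed relation (=) fails for every integer in [-5, 5].

Answer: None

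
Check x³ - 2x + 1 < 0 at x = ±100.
x = 100: LHS = 100³ - 2·100 + 1 = 999801; 999801 < 0 — FAILS
x = -100: LHS = (-100)³ - 2·(-100) + 1 = -999799; -999799 < 0 — holds

Answer: Partially: fails for x = 100, holds for x = -100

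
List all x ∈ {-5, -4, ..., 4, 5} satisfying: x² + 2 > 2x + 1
Holds for: {-5, -4, -3, -2, -1, 0, 2, 3, 4, 5}
Fails for: {1}

Answer: {-5, -4, -3, -2, -1, 0, 2, 3, 4, 5}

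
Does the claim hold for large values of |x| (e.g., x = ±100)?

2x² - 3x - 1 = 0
x = 100: LHS = 2·100² - 3·100 - 1 = 19699; 19699 = 0 — FAILS
x = -100: LHS = 2·(-100)² - 3·(-100) - 1 = 20299; 20299 = 0 — FAILS

Answer: No, fails for both x = 100 and x = -100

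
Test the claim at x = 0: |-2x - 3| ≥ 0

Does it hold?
x = 0: LHS = |-2·0 - 3| = |-3| = 3; 3 ≥ 0 — holds

The relation is satisfied at x = 0.

Answer: Yes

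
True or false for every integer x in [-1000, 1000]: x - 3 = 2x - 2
The claim fails at x = 0:
x = 0: LHS = 0 - 3 = -3, RHS = 2·0 - 2 = -2; -3 = -2 — FAILS

Because a single integer refutes it, the statement is false.

Answer: False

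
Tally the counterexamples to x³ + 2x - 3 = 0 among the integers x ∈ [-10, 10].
Counterexamples in [-10, 10]: {-10, -9, -8, -7, -6, -5, -4, -3, -2, -1, 0, 2, 3, 4, 5, 6, 7, 8, 9, 10}.

Counting them gives 20 values.

Answer: 20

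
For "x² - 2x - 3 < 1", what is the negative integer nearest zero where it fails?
Testing negative integers from -1 downward:
x = -1: LHS = (-1)² - 2·(-1) - 3 = 0; 0 < 1 — holds
x = -2: LHS = (-2)² - 2·(-2) - 3 = 5; 5 < 1 — FAILS  ← closest negative counterexample to 0

Answer: x = -2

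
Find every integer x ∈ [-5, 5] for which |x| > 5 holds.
Over all integers in [-5, 5], LHS − RHS is largest at x = 5, where it equals 0:
x = 5: LHS = |5| = 5; 5 > 5 — FAILS
At the ends of the range:
x = -5: LHS = |-5| = 5; 5 > 5 — FAILS
Hence LHS − RHS is never positive, i.e. LHS ≤ RHS throughout, so the claimed relation (>) fails for every integer in [-5, 5].

Answer: None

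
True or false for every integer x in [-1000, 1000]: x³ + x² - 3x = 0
The claim fails at x = 1:
x = 1: LHS = 1³ + 1² - 3·1 = -1; -1 = 0 — FAILS

Because a single integer refutes it, the statement is false.

Answer: False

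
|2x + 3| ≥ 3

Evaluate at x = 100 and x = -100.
x = 100: LHS = |2·100 + 3| = |203| = 203; 203 ≥ 3 — holds
x = -100: LHS = |2·(-100) + 3| = |-197| = 197; 197 ≥ 3 — holds

Answer: Yes, holds for both x = 100 and x = -100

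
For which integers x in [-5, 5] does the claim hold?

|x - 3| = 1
Holds for: {2, 4}
Fails for: {-5, -4, -3, -2, -1, 0, 1, 3, 5}

Answer: {2, 4}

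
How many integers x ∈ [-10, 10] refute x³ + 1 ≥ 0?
Counterexamples in [-10, 10]: {-10, -9, -8, -7, -6, -5, -4, -3, -2}.

Counting them gives 9 values.

Answer: 9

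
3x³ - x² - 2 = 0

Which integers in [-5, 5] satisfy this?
Holds for: {1}
Fails for: {-5, -4, -3, -2, -1, 0, 2, 3, 4, 5}

Answer: {1}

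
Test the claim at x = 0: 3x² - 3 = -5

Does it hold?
x = 0: LHS = 3·0² - 3 = -3; -3 = -5 — FAILS

The relation fails at x = 0, so x = 0 is a counterexample.

Answer: No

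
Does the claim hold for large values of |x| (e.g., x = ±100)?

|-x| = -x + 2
x = 100: LHS = |-100| = 100, RHS = -100 + 2 = -98; 100 = -98 — FAILS
x = -100: LHS = |-(-100)| = |100| = 100, RHS = -(-100) + 2 = 102; 100 = 102 — FAILS

Answer: No, fails for both x = 100 and x = -100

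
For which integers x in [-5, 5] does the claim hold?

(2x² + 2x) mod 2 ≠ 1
For a polynomial with integer coefficients, its value mod 2 depends only on x mod 2, so it suffices to check one representative of each residue class, x = 0, 1:
x = 0: LHS = (2·0² + 2·0) mod 2 = 0 mod 2 = 0; 0 ≠ 1 — holds
x = 1: LHS = (2·1² + 2·1) mod 2 = 4 mod 2 = 0; 0 ≠ 1 — holds
The relation holds in every residue class, so the relation holds for every integer in [-5, 5].

Answer: All integers in [-5, 5]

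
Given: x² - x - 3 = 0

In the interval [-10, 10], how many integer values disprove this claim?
Counterexamples in [-10, 10]: {-10, -9, -8, -7, -6, -5, -4, -3, -2, -1, 0, 1, 2, 3, 4, 5, 6, 7, 8, 9, 10}.

Counting them gives 21 values.

Answer: 21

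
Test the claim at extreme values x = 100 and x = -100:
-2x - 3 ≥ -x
x = 100: LHS = -2·100 - 3 = -203; -203 ≥ -100 — FAILS
x = -100: LHS = -2·(-100) - 3 = 197, RHS = -(-100) = 100; 197 ≥ 100 — holds

Answer: Partially: fails for x = 100, holds for x = -100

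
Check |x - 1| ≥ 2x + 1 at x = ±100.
x = 100: LHS = |100 - 1| = |99| = 99, RHS = 2·100 + 1 = 201; 99 ≥ 201 — FAILS
x = -100: LHS = |(-100) - 1| = |-101| = 101, RHS = 2·(-100) + 1 = -199; 101 ≥ -199 — holds

Answer: Partially: fails for x = 100, holds for x = -100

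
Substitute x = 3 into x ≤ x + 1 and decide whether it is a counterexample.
Substitute x = 3 into the relation:
x = 3: RHS = 3 + 1 = 4; 3 ≤ 4 — holds

The relation holds at x = 3, so it is not a counterexample.

Answer: No, x = 3 is not a counterexample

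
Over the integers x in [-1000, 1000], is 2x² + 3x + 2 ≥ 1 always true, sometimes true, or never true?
Over all integers in [-1000, 1000], LHS − RHS is smallest at x = -1, where it equals 0:
x = -1: LHS = 2·(-1)² + 3·(-1) + 2 = 1; 1 ≥ 1 — holds
At the ends of the range:
x = -1000: LHS = 2·(-1000)² + 3·(-1000) + 2 = 1997002; 1997002 ≥ 1 — holds
x = 1000: LHS = 2·1000² + 3·1000 + 2 = 2003002; 2003002 ≥ 1 — holds
Hence LHS − RHS is never negative, i.e. LHS ≥ RHS throughout, so the relation holds for every integer in [-1000, 1000].

No counterexample exists.

Answer: Always true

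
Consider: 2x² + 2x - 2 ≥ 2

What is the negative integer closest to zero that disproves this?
Testing negative integers from -1 downward:
x = -1: LHS = 2·(-1)² + 2·(-1) - 2 = -2; -2 ≥ 2 — FAILS  ← closest negative counterexample to 0

Answer: x = -1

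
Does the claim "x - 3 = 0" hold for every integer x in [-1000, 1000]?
The claim fails at x = 0:
x = 0: LHS = 0 - 3 = -3; -3 = 0 — FAILS

Because a single integer refutes it, the statement is false.

Answer: False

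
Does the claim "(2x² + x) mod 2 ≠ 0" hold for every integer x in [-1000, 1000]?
The claim fails at x = 0:
x = 0: LHS = (2·0² + 0) mod 2 = 0 mod 2 = 0; 0 ≠ 0 — FAILS

Because a single integer refutes it, the statement is false.

Answer: False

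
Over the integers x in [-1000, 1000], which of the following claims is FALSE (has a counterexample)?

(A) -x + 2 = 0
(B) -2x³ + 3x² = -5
(A) x = 0: LHS = -0 + 2 = 2; 2 = 0 — FAILS
(B) x = 0: LHS = -2·0³ + 3·0² = 0; 0 = -5 — FAILS

Answer: Both A and B are false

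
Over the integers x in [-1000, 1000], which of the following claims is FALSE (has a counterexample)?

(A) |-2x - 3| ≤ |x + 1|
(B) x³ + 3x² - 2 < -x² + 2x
(A) x = 0: LHS = |-2·0 - 3| = |-3| = 3, RHS = |0 + 1| = |1| = 1; 3 ≤ 1 — FAILS
(B) x = 1: LHS = 1³ + 3·1² - 2 = 2, RHS = -1² + 2·1 = 1; 2 < 1 — FAILS

Answer: Both A and B are false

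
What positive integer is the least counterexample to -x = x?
Testing positive integers:
x = 1: -1 = 1 — FAILS  ← smallest positive counterexample

Answer: x = 1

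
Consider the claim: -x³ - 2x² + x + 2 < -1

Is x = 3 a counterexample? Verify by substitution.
Substitute x = 3 into the relation:
x = 3: LHS = -3³ - 2·3² + 3 + 2 = -40; -40 < -1 — holds

The claim holds here, so x = 3 is not a counterexample. (A counterexample exists elsewhere, e.g. x = 0.)

Answer: No, x = 3 is not a counterexample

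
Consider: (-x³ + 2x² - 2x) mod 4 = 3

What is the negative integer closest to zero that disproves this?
Testing negative integers from -1 downward:
x = -1: LHS = (-(-1)³ + 2·(-1)² - 2·(-1)) mod 4 = 5 mod 4 = 1; 1 = 3 — FAILS  ← closest negative counterexample to 0

Answer: x = -1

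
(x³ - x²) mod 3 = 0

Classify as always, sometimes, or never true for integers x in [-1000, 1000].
Holds at x = 0: LHS = (0³ - 0²) mod 3 = 0 mod 3 = 0; 0 = 0 — holds
Fails at x = -1: LHS = ((-1)³ - (-1)²) mod 3 = (-2) mod 3 = 1; 1 = 0 — FAILS
It is satisfied by some integers in the range but not all.

Answer: Sometimes true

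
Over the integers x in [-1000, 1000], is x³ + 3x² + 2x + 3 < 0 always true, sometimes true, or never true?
Holds at x = -3: LHS = (-3)³ + 3·(-3)² + 2·(-3) + 3 = -3; -3 < 0 — holds
Fails at x = 0: LHS = 0³ + 3·0² + 2·0 + 3 = 3; 3 < 0 — FAILS
It is satisfied by some integers in the range but not all.

Answer: Sometimes true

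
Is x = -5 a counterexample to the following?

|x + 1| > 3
Substitute x = -5 into the relation:
x = -5: LHS = |(-5) + 1| = |-4| = 4; 4 > 3 — holds

The claim holds here, so x = -5 is not a counterexample. (A counterexample exists elsewhere, e.g. x = 0.)

Answer: No, x = -5 is not a counterexample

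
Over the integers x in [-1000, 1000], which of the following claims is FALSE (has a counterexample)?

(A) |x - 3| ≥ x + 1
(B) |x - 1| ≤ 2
(A) x = 2: LHS = |2 - 3| = |-1| = 1, RHS = 2 + 1 = 3; 1 ≥ 3 — FAILS
(B) x = -2: LHS = |(-2) - 1| = |-3| = 3; 3 ≤ 2 — FAILS

Answer: Both A and B are false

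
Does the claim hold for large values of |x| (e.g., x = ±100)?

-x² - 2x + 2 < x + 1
x = 100: LHS = -100² - 2·100 + 2 = -10198, RHS = 100 + 1 = 101; -10198 < 101 — holds
x = -100: LHS = -(-100)² - 2·(-100) + 2 = -9798, RHS = (-100) + 1 = -99; -9798 < -99 — holds

Answer: Yes, holds for both x = 100 and x = -100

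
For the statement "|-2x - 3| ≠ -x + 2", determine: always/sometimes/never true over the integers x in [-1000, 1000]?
Holds at x = 0: LHS = |-2·0 - 3| = |-3| = 3, RHS = -0 + 2 = 2; 3 ≠ 2 — holds
Fails at x = -5: LHS = |-2·(-5) - 3| = |7| = 7, RHS = -(-5) + 2 = 7; 7 ≠ 7 — FAILS
It is satisfied by some integers in the range but not all.

Answer: Sometimes true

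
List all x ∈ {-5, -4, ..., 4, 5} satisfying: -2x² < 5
Over all integers in [-5, 5], LHS − RHS is largest at x = 0, where it equals -5:
x = 0: LHS = -2·0² = 0; 0 < 5 — holds
At the ends of the range:
x = -5: LHS = -2·(-5)² = -50; -50 < 5 — holds
x = 5: LHS = -2·5² = -50; -50 < 5 — holds
Hence LHS − RHS is never zero or positive, i.e. LHS < RHS throughout, so the relation holds for every integer in [-5, 5].

Answer: All integers in [-5, 5]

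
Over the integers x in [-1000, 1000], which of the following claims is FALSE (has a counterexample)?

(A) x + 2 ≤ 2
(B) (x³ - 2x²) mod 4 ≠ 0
(A) x = 1: LHS = 1 + 2 = 3; 3 ≤ 2 — FAILS
(B) x = 0: LHS = (0³ - 2·0²) mod 4 = 0 mod 4 = 0; 0 ≠ 0 — FAILS

Answer: Both A and B are false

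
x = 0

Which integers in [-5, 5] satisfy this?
Holds for: {0}
Fails for: {-5, -4, -3, -2, -1, 1, 2, 3, 4, 5}

Answer: {0}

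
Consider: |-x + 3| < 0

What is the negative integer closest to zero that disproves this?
Testing negative integers from -1 downward:
x = -1: LHS = |-(-1) + 3| = |4| = 4; 4 < 0 — FAILS  ← closest negative counterexample to 0

Answer: x = -1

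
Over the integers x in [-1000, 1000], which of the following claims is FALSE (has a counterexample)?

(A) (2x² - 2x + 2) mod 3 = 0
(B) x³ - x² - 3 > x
(A) x = 0: LHS = (2·0² - 2·0 + 2) mod 3 = 2 mod 3 = 2; 2 = 0 — FAILS
(B) x = 0: LHS = 0³ - 0² - 3 = -3; -3 > 0 — FAILS

Answer: Both A and B are false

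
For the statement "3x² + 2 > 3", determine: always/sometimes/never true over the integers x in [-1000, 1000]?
Holds at x = 1: LHS = 3·1² + 2 = 5; 5 > 3 — holds
Fails at x = 0: LHS = 3·0² + 2 = 2; 2 > 3 — FAILS
It is satisfied by some integers in the range but not all.

Answer: Sometimes true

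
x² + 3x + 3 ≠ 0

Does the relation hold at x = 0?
x = 0: LHS = 0² + 3·0 + 3 = 3; 3 ≠ 0 — holds

The relation is satisfied at x = 0.

Answer: Yes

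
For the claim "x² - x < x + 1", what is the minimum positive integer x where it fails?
Testing positive integers:
x = 1: LHS = 1² - 1 = 0, RHS = 1 + 1 = 2; 0 < 2 — holds
x = 2: LHS = 2² - 2 = 2, RHS = 2 + 1 = 3; 2 < 3 — holds
x = 3: LHS = 3² - 3 = 6, RHS = 3 + 1 = 4; 6 < 4 — FAILS  ← smallest positive counterexample

Answer: x = 3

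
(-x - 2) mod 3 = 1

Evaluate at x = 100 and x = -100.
x = 100: LHS = (-100 - 2) mod 3 = (-102) mod 3 = 0; 0 = 1 — FAILS
x = -100: LHS = (-(-100) - 2) mod 3 = 98 mod 3 = 2; 2 = 1 — FAILS

Answer: No, fails for both x = 100 and x = -100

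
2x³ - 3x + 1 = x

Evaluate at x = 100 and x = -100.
x = 100: LHS = 2·100³ - 3·100 + 1 = 1999701; 1999701 = 100 — FAILS
x = -100: LHS = 2·(-100)³ - 3·(-100) + 1 = -1999699; -1999699 = -100 — FAILS

Answer: No, fails for both x = 100 and x = -100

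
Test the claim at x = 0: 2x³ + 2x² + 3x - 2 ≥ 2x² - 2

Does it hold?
x = 0: LHS = 2·0³ + 2·0² + 3·0 - 2 = -2, RHS = 2·0² - 2 = -2; -2 ≥ -2 — holds

The relation is satisfied at x = 0.

Answer: Yes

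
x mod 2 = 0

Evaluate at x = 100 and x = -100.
x = 100: LHS = 100 mod 2 = 0; 0 = 0 — holds
x = -100: LHS = (-100) mod 2 = 0; 0 = 0 — holds

Answer: Yes, holds for both x = 100 and x = -100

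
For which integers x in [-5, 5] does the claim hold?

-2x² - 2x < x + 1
Holds for: {-5, -4, -3, -2, 0, 1, 2, 3, 4, 5}
Fails for: {-1}

Answer: {-5, -4, -3, -2, 0, 1, 2, 3, 4, 5}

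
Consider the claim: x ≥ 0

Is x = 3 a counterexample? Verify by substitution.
Substitute x = 3 into the relation:
x = 3: 3 ≥ 0 — holds

The claim holds here, so x = 3 is not a counterexample. (A counterexample exists elsewhere, e.g. x = -1.)

Answer: No, x = 3 is not a counterexample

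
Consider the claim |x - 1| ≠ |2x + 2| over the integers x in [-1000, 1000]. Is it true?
The claim fails at x = -3:
x = -3: LHS = |(-3) - 1| = |-4| = 4, RHS = |2·(-3) + 2| = |-4| = 4; 4 ≠ 4 — FAILS

Because a single integer refutes it, the statement is false.

Answer: False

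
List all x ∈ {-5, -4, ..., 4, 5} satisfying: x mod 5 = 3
Holds for: {-2, 3}
Fails for: {-5, -4, -3, -1, 0, 1, 2, 4, 5}

Answer: {-2, 3}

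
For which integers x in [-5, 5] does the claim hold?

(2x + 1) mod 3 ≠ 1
Holds for: {-5, -4, -2, -1, 1, 2, 4, 5}
Fails for: {-3, 0, 3}

Answer: {-5, -4, -2, -1, 1, 2, 4, 5}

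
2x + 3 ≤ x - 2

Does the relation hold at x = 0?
x = 0: LHS = 2·0 + 3 = 3, RHS = 0 - 2 = -2; 3 ≤ -2 — FAILS

The relation fails at x = 0, so x = 0 is a counterexample.

Answer: No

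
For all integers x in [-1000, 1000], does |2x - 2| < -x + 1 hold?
The claim fails at x = 0:
x = 0: LHS = |2·0 - 2| = |-2| = 2, RHS = -0 + 1 = 1; 2 < 1 — FAILS

Because a single integer refutes it, the statement is false.

Answer: False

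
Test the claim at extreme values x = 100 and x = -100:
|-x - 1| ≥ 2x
x = 100: LHS = |-100 - 1| = |-101| = 101, RHS = 2·100 = 200; 101 ≥ 200 — FAILS
x = -100: LHS = |-(-100) - 1| = |99| = 99, RHS = 2·(-100) = -200; 99 ≥ -200 — holds

Answer: Partially: fails for x = 100, holds for x = -100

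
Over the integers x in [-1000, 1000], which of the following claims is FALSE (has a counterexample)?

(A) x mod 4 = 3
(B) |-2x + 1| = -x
(A) x = 0: LHS = 0 mod 4 = 0; 0 = 3 — FAILS
(B) x = 0: LHS = |-2·0 + 1| = |1| = 1, RHS = -0 = 0; 1 = 0 — FAILS

Answer: Both A and B are false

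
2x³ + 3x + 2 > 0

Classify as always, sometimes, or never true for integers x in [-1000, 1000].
Holds at x = 0: LHS = 2·0³ + 3·0 + 2 = 2; 2 > 0 — holds
Fails at x = -1: LHS = 2·(-1)³ + 3·(-1) + 2 = -3; -3 > 0 — FAILS
It is satisfied by some integers in the range but not all.

Answer: Sometimes true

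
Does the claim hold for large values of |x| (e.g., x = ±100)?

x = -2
x = 100: 100 = -2 — FAILS
x = -100: -100 = -2 — FAILS

Answer: No, fails for both x = 100 and x = -100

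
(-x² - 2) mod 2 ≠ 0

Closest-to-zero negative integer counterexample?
Testing negative integers from -1 downward:
x = -1: LHS = (-(-1)² - 2) mod 2 = (-3) mod 2 = 1; 1 ≠ 0 — holds
x = -2: LHS = (-(-2)² - 2) mod 2 = (-6) mod 2 = 0; 0 ≠ 0 — FAILS  ← closest negative counterexample to 0

Answer: x = -2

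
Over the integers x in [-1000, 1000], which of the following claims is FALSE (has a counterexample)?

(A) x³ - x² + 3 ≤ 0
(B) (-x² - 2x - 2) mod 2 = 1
(A) x = 0: LHS = 0³ - 0² + 3 = 3; 3 ≤ 0 — FAILS
(B) x = 0: LHS = (-0² - 2·0 - 2) mod 2 = (-2) mod 2 = 0; 0 = 1 — FAILS

Answer: Both A and B are false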